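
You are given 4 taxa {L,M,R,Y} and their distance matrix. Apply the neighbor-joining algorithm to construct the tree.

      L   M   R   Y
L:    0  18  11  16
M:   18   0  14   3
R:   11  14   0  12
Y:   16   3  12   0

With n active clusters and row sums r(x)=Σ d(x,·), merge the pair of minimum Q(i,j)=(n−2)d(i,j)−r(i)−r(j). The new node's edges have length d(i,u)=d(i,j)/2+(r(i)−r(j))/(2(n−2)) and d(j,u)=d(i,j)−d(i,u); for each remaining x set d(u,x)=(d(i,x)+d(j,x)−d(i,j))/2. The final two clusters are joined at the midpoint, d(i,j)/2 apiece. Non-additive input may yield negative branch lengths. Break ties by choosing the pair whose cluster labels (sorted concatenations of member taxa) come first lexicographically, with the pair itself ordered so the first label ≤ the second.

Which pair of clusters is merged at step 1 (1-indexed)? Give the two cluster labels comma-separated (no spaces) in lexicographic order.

L,R

1. join L+R (d=11, Q=-60) ⇒ LR; edges |L|=15/2, |R|=7/2
  updated: d(LR,M)=21/2, d(LR,Y)=17/2
2. join LR+M (d=21/2, Q=-22) ⇒ LMR; edges |LR|=8, |M|=5/2
  updated: d(LMR,Y)=1/2
3. join LMR+Y (d=1/2) ⇒ LMRY; edges |LMR|=1/4, |Y|=1/4
final tree: (((L:15/2,R:7/2):8,M:5/2):1/4,Y:1/4)
total length: 22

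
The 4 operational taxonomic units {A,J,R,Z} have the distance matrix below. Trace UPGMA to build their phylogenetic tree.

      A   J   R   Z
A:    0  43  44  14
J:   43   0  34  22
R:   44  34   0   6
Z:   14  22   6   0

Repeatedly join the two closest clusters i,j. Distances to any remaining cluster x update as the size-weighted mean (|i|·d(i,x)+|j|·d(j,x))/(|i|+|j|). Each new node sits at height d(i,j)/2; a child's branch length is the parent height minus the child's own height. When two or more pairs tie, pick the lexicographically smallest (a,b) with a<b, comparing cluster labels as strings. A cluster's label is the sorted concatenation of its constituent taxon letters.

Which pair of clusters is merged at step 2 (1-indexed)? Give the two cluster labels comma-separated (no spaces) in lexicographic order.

J,RZ

1. join R+Z (d=6) ⇒ RZ; edges |R|=3, |Z|=3
  updated: d(A,RZ)=29, d(J,RZ)=28
2. join J+RZ (d=28) ⇒ JRZ; edges |J|=14, |RZ|=11
  updated: d(A,JRZ)=101/3
3. join A+JRZ (d=101/3) ⇒ AJRZ; edges |A|=101/6, |JRZ|=17/6
final tree: (A:101/6,(J:14,(R:3,Z:3):11):17/6)
total length: 152/3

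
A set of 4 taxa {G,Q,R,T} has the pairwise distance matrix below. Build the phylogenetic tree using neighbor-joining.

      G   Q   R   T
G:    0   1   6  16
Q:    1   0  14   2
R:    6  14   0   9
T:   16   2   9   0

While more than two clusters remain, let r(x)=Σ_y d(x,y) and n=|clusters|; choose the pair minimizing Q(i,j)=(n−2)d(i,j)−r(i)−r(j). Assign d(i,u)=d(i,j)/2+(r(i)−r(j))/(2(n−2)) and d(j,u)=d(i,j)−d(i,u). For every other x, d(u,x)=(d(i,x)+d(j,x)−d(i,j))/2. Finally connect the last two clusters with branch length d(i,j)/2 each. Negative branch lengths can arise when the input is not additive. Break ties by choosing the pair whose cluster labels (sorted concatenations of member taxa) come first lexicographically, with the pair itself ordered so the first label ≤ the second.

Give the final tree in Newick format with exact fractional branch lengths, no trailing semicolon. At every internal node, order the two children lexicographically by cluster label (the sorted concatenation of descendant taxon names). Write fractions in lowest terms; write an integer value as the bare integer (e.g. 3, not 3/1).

(((G:3/2,R:9/2):6,Q:-3/2):7/4,T:7/4)

step 1: merge (G,R) at d=6, Q=-40; branch lengths G→3/2, R→9/2; new cluster GR
  updated: d(GR,Q)=9/2, d(GR,T)=19/2
step 2: merge (GR,Q) at d=9/2, Q=-16; branch lengths GR→6, Q→-3/2; new cluster GQR
  updated: d(GQR,T)=7/2
step 3: merge (GQR,T) at d=7/2; branch lengths GQR→7/4, T→7/4; new cluster GQRT
final tree: (((G:3/2,R:9/2):6,Q:-3/2):7/4,T:7/4)
total length: 14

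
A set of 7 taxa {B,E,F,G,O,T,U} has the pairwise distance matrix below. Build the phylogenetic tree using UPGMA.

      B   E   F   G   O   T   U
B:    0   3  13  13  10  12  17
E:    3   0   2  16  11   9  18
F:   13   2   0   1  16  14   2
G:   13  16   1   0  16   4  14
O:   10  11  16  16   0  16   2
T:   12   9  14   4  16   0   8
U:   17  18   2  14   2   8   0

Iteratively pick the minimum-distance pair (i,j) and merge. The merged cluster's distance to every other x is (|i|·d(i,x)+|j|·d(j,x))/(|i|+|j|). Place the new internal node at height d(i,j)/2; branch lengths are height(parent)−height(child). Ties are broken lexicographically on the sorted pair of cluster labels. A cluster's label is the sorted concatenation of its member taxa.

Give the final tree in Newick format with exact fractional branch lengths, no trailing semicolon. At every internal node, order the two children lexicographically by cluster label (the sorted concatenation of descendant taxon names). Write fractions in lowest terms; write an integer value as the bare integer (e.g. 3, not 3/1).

(((B:3/2,E:3/2):47/12,((F:1/2,G:1/2):4,T:9/2):11/12):59/60,(O:1,U:1):27/5)

step 1: merge (F,G) at d=1; branch lengths F→1/2, G→1/2; new cluster FG
  updated: d(B,FG)=13, d(E,FG)=9, d(FG,O)=16, d(FG,T)=9, d(FG,U)=8
step 2: merge (O,U) at d=2; branch lengths O→1, U→1; new cluster OU
  updated: d(B,OU)=27/2, d(E,OU)=29/2, d(FG,OU)=12, d(OU,T)=12
step 3: merge (B,E) at d=3; branch lengths B→3/2, E→3/2; new cluster BE
  updated: d(BE,FG)=11, d(BE,OU)=14, d(BE,T)=21/2
step 4: merge (FG,T) at d=9; branch lengths FG→4, T→9/2; new cluster FGT
  updated: d(BE,FGT)=65/6, d(FGT,OU)=12
step 5: merge (BE,FGT) at d=65/6; branch lengths BE→47/12, FGT→11/12; new cluster BEFGT
  updated: d(BEFGT,OU)=64/5
step 6: merge (BEFGT,OU) at d=64/5; branch lengths BEFGT→59/60, OU→27/5; new cluster BEFGOTU
final tree: (((B:3/2,E:3/2):47/12,((F:1/2,G:1/2):4,T:9/2):11/12):59/60,(O:1,U:1):27/5)
total length: 1543/60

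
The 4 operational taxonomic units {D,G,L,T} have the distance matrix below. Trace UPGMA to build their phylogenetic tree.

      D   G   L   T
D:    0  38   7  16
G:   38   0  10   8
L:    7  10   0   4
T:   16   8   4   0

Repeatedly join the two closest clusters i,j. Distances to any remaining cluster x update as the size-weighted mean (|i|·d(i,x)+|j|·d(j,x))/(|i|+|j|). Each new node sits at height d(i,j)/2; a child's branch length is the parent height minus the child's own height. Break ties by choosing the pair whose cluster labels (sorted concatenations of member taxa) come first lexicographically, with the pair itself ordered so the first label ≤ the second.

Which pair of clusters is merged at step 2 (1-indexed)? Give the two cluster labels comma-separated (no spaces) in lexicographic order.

G,LT

1. join L+T (d=4) ⇒ LT; edges |L|=2, |T|=2
  updated: d(D,LT)=23/2, d(G,LT)=9
2. join G+LT (d=9) ⇒ GLT; edges |G|=9/2, |LT|=5/2
  updated: d(D,GLT)=61/3
3. join D+GLT (d=61/3) ⇒ DGLT; edges |D|=61/6, |GLT|=17/3
final tree: (D:61/6,(G:9/2,(L:2,T:2):5/2):17/3)
total length: 161/6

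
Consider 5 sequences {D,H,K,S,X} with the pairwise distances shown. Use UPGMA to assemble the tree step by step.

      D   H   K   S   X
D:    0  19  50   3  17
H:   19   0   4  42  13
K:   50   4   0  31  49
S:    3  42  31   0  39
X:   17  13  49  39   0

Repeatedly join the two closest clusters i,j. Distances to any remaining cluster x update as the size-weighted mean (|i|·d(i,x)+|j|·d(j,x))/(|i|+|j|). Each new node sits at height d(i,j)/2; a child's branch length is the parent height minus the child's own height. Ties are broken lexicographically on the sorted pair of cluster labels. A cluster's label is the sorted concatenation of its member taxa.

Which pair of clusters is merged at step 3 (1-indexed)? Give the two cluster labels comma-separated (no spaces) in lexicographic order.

DS,X

1. join D+S (d=3) ⇒ DS; edges |D|=3/2, |S|=3/2
  updated: d(DS,H)=61/2, d(DS,K)=81/2, d(DS,X)=28
2. join H+K (d=4) ⇒ HK; edges |H|=2, |K|=2
  updated: d(DS,HK)=71/2, d(HK,X)=31
3. join DS+X (d=28) ⇒ DSX; edges |DS|=25/2, |X|=14
  updated: d(DSX,HK)=34
4. join DSX+HK (d=34) ⇒ DHKSX; edges |DSX|=3, |HK|=15
final tree: (((D:3/2,S:3/2):25/2,X:14):3,(H:2,K:2):15)
total length: 103/2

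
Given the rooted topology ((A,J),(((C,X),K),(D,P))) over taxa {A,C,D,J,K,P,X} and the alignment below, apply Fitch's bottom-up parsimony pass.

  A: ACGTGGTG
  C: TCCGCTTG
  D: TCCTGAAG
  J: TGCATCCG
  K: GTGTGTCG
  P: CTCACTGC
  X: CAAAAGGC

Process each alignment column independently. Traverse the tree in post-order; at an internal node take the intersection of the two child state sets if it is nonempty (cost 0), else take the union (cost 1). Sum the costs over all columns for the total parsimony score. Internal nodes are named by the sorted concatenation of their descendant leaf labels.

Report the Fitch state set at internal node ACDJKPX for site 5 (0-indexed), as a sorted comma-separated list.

C,G,T

AJ@0: {A} ∪ {T} = {A,T} (union, +1)
CX@0: {T} ∪ {C} = {C,T} (union, +1)
CKX@0: {C,T} ∪ {G} = {C,G,T} (union, +1)
DP@0: {T} ∪ {C} = {C,T} (union, +1)
CDKPX@0: {C,G,T} ∩ {C,T} = {C,T} (intersection, +0)
ACDJKPX@0: {A,T} ∩ {C,T} = {T} (intersection, +0)
AJ@1: {C} ∪ {G} = {C,G} (union, +1)
CX@1: {C} ∪ {A} = {A,C} (union, +1)
CKX@1: {A,C} ∪ {T} = {A,C,T} (union, +1)
DP@1: {C} ∪ {T} = {C,T} (union, +1)
CDKPX@1: {A,C,T} ∩ {C,T} = {C,T} (intersection, +0)
ACDJKPX@1: {C,G} ∩ {C,T} = {C} (intersection, +0)
AJ@2: {G} ∪ {C} = {C,G} (union, +1)
CX@2: {C} ∪ {A} = {A,C} (union, +1)
CKX@2: {A,C} ∪ {G} = {A,C,G} (union, +1)
DP@2: {C} ∩ {C} = {C} (intersection, +0)
CDKPX@2: {A,C,G} ∩ {C} = {C} (intersection, +0)
ACDJKPX@2: {C,G} ∩ {C} = {C} (intersection, +0)
AJ@3: {T} ∪ {A} = {A,T} (union, +1)
CX@3: {G} ∪ {A} = {A,G} (union, +1)
CKX@3: {A,G} ∪ {T} = {A,G,T} (union, +1)
DP@3: {T} ∪ {A} = {A,T} (union, +1)
CDKPX@3: {A,G,T} ∩ {A,T} = {A,T} (intersection, +0)
ACDJKPX@3: {A,T} ∩ {A,T} = {A,T} (intersection, +0)
AJ@4: {G} ∪ {T} = {G,T} (union, +1)
CX@4: {C} ∪ {A} = {A,C} (union, +1)
CKX@4: {A,C} ∪ {G} = {A,C,G} (union, +1)
DP@4: {G} ∪ {C} = {C,G} (union, +1)
CDKPX@4: {A,C,G} ∩ {C,G} = {C,G} (intersection, +0)
ACDJKPX@4: {G,T} ∩ {C,G} = {G} (intersection, +0)
AJ@5: {G} ∪ {C} = {C,G} (union, +1)
CX@5: {T} ∪ {G} = {G,T} (union, +1)
CKX@5: {G,T} ∩ {T} = {T} (intersection, +0)
DP@5: {A} ∪ {T} = {A,T} (union, +1)
CDKPX@5: {T} ∩ {A,T} = {T} (intersection, +0)
ACDJKPX@5: {C,G} ∪ {T} = {C,G,T} (union, +1)
AJ@6: {T} ∪ {C} = {C,T} (union, +1)
CX@6: {T} ∪ {G} = {G,T} (union, +1)
CKX@6: {G,T} ∪ {C} = {C,G,T} (union, +1)
DP@6: {A} ∪ {G} = {A,G} (union, +1)
CDKPX@6: {C,G,T} ∩ {A,G} = {G} (intersection, +0)
ACDJKPX@6: {C,T} ∪ {G} = {C,G,T} (union, +1)
AJ@7: {G} ∩ {G} = {G} (intersection, +0)
CX@7: {G} ∪ {C} = {C,G} (union, +1)
CKX@7: {C,G} ∩ {G} = {G} (intersection, +0)
DP@7: {G} ∪ {C} = {C,G} (union, +1)
CDKPX@7: {G} ∩ {C,G} = {G} (intersection, +0)
ACDJKPX@7: {G} ∩ {G} = {G} (intersection, +0)
per-site changes: [4, 4, 3, 4, 4, 4, 5, 2]; total = 30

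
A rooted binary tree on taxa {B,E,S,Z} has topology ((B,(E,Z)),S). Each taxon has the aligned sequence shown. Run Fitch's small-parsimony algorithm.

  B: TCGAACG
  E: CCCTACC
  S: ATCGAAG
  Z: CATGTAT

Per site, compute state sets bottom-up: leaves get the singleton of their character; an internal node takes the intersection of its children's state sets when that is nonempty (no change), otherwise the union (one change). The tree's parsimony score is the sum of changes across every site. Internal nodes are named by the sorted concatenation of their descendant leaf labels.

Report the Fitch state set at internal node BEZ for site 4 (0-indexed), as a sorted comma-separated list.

site 0, node EZ: E={C} ∩ Z={C} → {C} (+0)
site 0, node BEZ: B={T} ∪ EZ={C} → {C,T} (+1)
site 0, node BESZ: BEZ={C,T} ∪ S={A} → {A,C,T} (+1)
site 1, node EZ: E={C} ∪ Z={A} → {A,C} (+1)
site 1, node BEZ: B={C} ∩ EZ={A,C} → {C} (+0)
site 1, node BESZ: BEZ={C} ∪ S={T} → {C,T} (+1)
site 2, node EZ: E={C} ∪ Z={T} → {C,T} (+1)
site 2, node BEZ: B={G} ∪ EZ={C,T} → {C,G,T} (+1)
site 2, node BESZ: BEZ={C,G,T} ∩ S={C} → {C} (+0)
site 3, node EZ: E={T} ∪ Z={G} → {G,T} (+1)
site 3, node BEZ: B={A} ∪ EZ={G,T} → {A,G,T} (+1)
site 3, node BESZ: BEZ={A,G,T} ∩ S={G} → {G} (+0)
site 4, node EZ: E={A} ∪ Z={T} → {A,T} (+1)
site 4, node BEZ: B={A} ∩ EZ={A,T} → {A} (+0)
site 4, node BESZ: BEZ={A} ∩ S={A} → {A} (+0)
site 5, node EZ: E={C} ∪ Z={A} → {A,C} (+1)
site 5, node BEZ: B={C} ∩ EZ={A,C} → {C} (+0)
site 5, node BESZ: BEZ={C} ∪ S={A} → {A,C} (+1)
site 6, node EZ: E={C} ∪ Z={T} → {C,T} (+1)
site 6, node BEZ: B={G} ∪ EZ={C,T} → {C,G,T} (+1)
site 6, node BESZ: BEZ={C,G,T} ∩ S={G} → {G} (+0)
per-site changes: [2, 2, 2, 2, 1, 2, 2]; total = 13

A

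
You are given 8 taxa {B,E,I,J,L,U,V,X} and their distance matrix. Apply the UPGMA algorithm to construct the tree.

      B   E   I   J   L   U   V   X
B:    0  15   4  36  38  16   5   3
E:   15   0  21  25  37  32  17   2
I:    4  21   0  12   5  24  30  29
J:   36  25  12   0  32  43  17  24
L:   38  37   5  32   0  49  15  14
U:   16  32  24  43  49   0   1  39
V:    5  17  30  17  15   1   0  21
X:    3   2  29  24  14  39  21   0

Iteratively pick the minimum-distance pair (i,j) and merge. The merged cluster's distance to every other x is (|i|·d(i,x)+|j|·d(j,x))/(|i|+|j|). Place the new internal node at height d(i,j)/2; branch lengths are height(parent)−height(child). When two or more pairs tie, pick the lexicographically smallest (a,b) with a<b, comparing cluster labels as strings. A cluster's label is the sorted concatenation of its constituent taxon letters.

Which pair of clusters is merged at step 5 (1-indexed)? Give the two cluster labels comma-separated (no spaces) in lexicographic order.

1. join U+V (d=1) ⇒ UV; edges |U|=1/2, |V|=1/2
  updated: d(B,UV)=21/2, d(E,UV)=49/2, d(I,UV)=27, d(J,UV)=30, d(L,UV)=32, d(UV,X)=30
2. join E+X (d=2) ⇒ EX; edges |E|=1, |X|=1
  updated: d(B,EX)=9, d(EX,I)=25, d(EX,J)=49/2, d(EX,L)=51/2, d(EX,UV)=109/4
3. join B+I (d=4) ⇒ BI; edges |B|=2, |I|=2
  updated: d(BI,EX)=17, d(BI,J)=24, d(BI,L)=43/2, d(BI,UV)=75/4
4. join BI+EX (d=17) ⇒ BEIX; edges |BI|=13/2, |EX|=15/2
  updated: d(BEIX,J)=97/4, d(BEIX,L)=47/2, d(BEIX,UV)=23
5. join BEIX+UV (d=23) ⇒ BEIUVX; edges |BEIX|=3, |UV|=11
  updated: d(BEIUVX,J)=157/6, d(BEIUVX,L)=79/3
6. join BEIUVX+J (d=157/6) ⇒ BEIJUVX; edges |BEIUVX|=19/12, |J|=157/12
  updated: d(BEIJUVX,L)=190/7
7. join BEIJUVX+L (d=190/7) ⇒ BEIJLUVX; edges |BEIJUVX|=41/84, |L|=95/7
final tree: (((((B:2,I:2):13/2,(E:1,X:1):15/2):3,(U:1/2,V:1/2):11):19/12,J:157/12):41/84,L:95/7)
total length: 5353/84

BEIX,UV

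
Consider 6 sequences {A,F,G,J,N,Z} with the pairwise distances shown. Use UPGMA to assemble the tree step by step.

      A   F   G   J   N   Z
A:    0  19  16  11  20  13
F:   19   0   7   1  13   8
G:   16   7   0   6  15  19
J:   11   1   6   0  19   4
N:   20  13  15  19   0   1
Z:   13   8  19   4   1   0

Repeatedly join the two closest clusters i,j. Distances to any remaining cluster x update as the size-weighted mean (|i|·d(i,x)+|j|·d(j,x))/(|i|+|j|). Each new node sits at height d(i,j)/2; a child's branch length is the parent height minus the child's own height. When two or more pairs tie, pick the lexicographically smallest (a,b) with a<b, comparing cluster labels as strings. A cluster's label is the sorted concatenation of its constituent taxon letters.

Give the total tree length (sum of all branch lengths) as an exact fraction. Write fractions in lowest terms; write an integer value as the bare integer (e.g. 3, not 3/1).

step 1: merge (F,J) at d=1; branch lengths F→1/2, J→1/2; new cluster FJ
  updated: d(A,FJ)=15, d(FJ,G)=13/2, d(FJ,N)=16, d(FJ,Z)=6
step 2: merge (N,Z) at d=1; branch lengths N→1/2, Z→1/2; new cluster NZ
  updated: d(A,NZ)=33/2, d(FJ,NZ)=11, d(G,NZ)=17
step 3: merge (FJ,G) at d=13/2; branch lengths FJ→11/4, G→13/4; new cluster FGJ
  updated: d(A,FGJ)=46/3, d(FGJ,NZ)=13
step 4: merge (FGJ,NZ) at d=13; branch lengths FGJ→13/4, NZ→6; new cluster FGJNZ
  updated: d(A,FGJNZ)=79/5
step 5: merge (A,FGJNZ) at d=79/5; branch lengths A→79/10, FGJNZ→7/5; new cluster AFGJNZ
final tree: (A:79/10,(((F:1/2,J:1/2):11/4,G:13/4):13/4,(N:1/2,Z:1/2):6):7/5)
total length: 531/20

531/20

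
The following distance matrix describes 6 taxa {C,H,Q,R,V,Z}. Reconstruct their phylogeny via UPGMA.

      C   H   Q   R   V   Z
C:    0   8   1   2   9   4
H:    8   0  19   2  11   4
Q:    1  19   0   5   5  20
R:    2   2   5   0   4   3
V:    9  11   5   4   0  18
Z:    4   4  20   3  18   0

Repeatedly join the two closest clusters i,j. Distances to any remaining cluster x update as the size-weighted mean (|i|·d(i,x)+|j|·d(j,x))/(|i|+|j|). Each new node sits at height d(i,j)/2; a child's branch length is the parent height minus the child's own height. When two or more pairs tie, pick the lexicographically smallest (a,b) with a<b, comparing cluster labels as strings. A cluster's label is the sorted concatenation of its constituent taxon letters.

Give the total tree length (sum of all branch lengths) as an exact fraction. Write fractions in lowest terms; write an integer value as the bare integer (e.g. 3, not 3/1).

607/36

iteration 1: select C,Q (d=1); attach at lengths (1/2, 1/2); label the merged cluster CQ
  updated: d(CQ,H)=27/2, d(CQ,R)=7/2, d(CQ,V)=7, d(CQ,Z)=12
iteration 2: select H,R (d=2); attach at lengths (1, 1); label the merged cluster HR
  updated: d(CQ,HR)=17/2, d(HR,V)=15/2, d(HR,Z)=7/2
iteration 3: select HR,Z (d=7/2); attach at lengths (3/4, 7/4); label the merged cluster HRZ
  updated: d(CQ,HRZ)=29/3, d(HRZ,V)=11
iteration 4: select CQ,V (d=7); attach at lengths (3, 7/2); label the merged cluster CQV
  updated: d(CQV,HRZ)=91/9
iteration 5: select CQV,HRZ (d=91/9); attach at lengths (14/9, 119/36); label the merged cluster CHQRVZ
final tree: (((C:1/2,Q:1/2):3,V:7/2):14/9,((H:1,R:1):3/4,Z:7/4):119/36)
total length: 607/36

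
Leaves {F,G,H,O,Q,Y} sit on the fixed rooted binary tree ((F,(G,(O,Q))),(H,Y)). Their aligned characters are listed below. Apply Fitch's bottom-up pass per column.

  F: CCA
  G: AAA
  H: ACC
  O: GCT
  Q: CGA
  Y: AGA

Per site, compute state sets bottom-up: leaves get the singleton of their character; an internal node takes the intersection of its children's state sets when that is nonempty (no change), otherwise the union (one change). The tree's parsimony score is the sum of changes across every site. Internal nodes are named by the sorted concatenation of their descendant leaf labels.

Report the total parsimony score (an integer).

8

[col 0] OQ: children O:{G}, Q:{C} ∪→ {C,G}; cost 1
[col 0] GOQ: children G:{A}, OQ:{C,G} ∪→ {A,C,G}; cost 1
[col 0] FGOQ: children F:{C}, GOQ:{A,C,G} ∩→ {C}; cost 0
[col 0] HY: children H:{A}, Y:{A} ∩→ {A}; cost 0
[col 0] FGHOQY: children FGOQ:{C}, HY:{A} ∪→ {A,C}; cost 1
[col 1] OQ: children O:{C}, Q:{G} ∪→ {C,G}; cost 1
[col 1] GOQ: children G:{A}, OQ:{C,G} ∪→ {A,C,G}; cost 1
[col 1] FGOQ: children F:{C}, GOQ:{A,C,G} ∩→ {C}; cost 0
[col 1] HY: children H:{C}, Y:{G} ∪→ {C,G}; cost 1
[col 1] FGHOQY: children FGOQ:{C}, HY:{C,G} ∩→ {C}; cost 0
[col 2] OQ: children O:{T}, Q:{A} ∪→ {A,T}; cost 1
[col 2] GOQ: children G:{A}, OQ:{A,T} ∩→ {A}; cost 0
[col 2] FGOQ: children F:{A}, GOQ:{A} ∩→ {A}; cost 0
[col 2] HY: children H:{C}, Y:{A} ∪→ {A,C}; cost 1
[col 2] FGHOQY: children FGOQ:{A}, HY:{A,C} ∩→ {A}; cost 0
per-site changes: [3, 3, 2]; total = 8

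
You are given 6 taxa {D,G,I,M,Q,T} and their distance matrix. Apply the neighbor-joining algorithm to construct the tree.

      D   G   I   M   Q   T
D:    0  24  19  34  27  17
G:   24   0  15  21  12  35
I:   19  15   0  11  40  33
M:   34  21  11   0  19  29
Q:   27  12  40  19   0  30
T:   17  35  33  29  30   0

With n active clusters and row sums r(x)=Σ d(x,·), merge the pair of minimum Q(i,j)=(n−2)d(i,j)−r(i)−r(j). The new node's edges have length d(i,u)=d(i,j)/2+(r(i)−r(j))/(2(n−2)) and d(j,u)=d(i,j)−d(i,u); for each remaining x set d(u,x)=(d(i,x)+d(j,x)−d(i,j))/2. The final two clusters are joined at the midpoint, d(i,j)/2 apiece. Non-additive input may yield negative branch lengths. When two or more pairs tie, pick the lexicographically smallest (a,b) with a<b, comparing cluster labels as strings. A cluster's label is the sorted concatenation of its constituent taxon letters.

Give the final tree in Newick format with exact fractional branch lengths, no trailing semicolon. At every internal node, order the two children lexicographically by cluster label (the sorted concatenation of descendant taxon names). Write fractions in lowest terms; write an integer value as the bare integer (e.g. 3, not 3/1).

step 1: merge (D,T) at d=17, Q=-197; branch lengths D→45/8, T→91/8; new cluster DT
  updated: d(DT,G)=21, d(DT,I)=35/2, d(DT,M)=23, d(DT,Q)=20
step 2: merge (I,M) at d=11, Q=-249/2; branch lengths I→85/12, M→47/12; new cluster IM
  updated: d(DT,IM)=59/4, d(G,IM)=25/2, d(IM,Q)=24
step 3: merge (DT,IM) at d=59/4, Q=-155/2; branch lengths DT→17/2, IM→25/4; new cluster DIMT
  updated: d(DIMT,G)=75/8, d(DIMT,Q)=117/8
step 4: merge (DIMT,G) at d=75/8, Q=-36; branch lengths DIMT→6, G→27/8; new cluster DGIMT
  updated: d(DGIMT,Q)=69/8
step 5: merge (DGIMT,Q) at d=69/8; branch lengths DGIMT→69/16, Q→69/16; new cluster DGIMQT
final tree: ((((D:45/8,T:91/8):17/2,(I:85/12,M:47/12):25/4):6,G:27/8):69/16,Q:69/16)
total length: 243/4

((((D:45/8,T:91/8):17/2,(I:85/12,M:47/12):25/4):6,G:27/8):69/16,Q:69/16)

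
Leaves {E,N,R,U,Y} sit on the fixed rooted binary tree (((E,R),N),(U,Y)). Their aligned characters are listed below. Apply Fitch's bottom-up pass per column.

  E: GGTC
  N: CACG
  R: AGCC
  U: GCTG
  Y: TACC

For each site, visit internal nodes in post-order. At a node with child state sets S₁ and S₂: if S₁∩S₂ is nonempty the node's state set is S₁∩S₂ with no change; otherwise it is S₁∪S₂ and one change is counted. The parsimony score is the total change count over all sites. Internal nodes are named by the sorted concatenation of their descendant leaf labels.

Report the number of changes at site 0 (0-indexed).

site 0, node ER: E={G} ∪ R={A} → {A,G} (+1)
site 0, node ENR: ER={A,G} ∪ N={C} → {A,C,G} (+1)
site 0, node UY: U={G} ∪ Y={T} → {G,T} (+1)
site 0, node ENRUY: ENR={A,C,G} ∩ UY={G,T} → {G} (+0)
site 1, node ER: E={G} ∩ R={G} → {G} (+0)
site 1, node ENR: ER={G} ∪ N={A} → {A,G} (+1)
site 1, node UY: U={C} ∪ Y={A} → {A,C} (+1)
site 1, node ENRUY: ENR={A,G} ∩ UY={A,C} → {A} (+0)
site 2, node ER: E={T} ∪ R={C} → {C,T} (+1)
site 2, node ENR: ER={C,T} ∩ N={C} → {C} (+0)
site 2, node UY: U={T} ∪ Y={C} → {C,T} (+1)
site 2, node ENRUY: ENR={C} ∩ UY={C,T} → {C} (+0)
site 3, node ER: E={C} ∩ R={C} → {C} (+0)
site 3, node ENR: ER={C} ∪ N={G} → {C,G} (+1)
site 3, node UY: U={G} ∪ Y={C} → {C,G} (+1)
site 3, node ENRUY: ENR={C,G} ∩ UY={C,G} → {C,G} (+0)
per-site changes: [3, 2, 2, 2]; total = 9

3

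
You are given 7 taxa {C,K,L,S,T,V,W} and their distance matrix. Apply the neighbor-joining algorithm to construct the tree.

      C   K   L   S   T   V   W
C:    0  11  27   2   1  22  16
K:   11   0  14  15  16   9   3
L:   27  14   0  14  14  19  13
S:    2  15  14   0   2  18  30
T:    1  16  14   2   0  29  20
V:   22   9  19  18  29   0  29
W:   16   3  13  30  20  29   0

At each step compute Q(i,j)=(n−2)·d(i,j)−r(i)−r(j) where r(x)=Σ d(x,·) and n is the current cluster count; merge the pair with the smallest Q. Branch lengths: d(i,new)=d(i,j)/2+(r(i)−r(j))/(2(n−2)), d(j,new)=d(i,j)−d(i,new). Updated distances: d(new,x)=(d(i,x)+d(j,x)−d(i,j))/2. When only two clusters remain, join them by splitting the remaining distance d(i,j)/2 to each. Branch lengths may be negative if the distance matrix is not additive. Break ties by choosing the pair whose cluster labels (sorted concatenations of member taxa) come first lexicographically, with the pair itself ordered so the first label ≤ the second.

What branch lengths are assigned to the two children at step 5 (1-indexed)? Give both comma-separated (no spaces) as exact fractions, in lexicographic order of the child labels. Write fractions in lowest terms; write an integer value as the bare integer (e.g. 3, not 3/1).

step 1: merge (K,W) at d=3, Q=-164; branch lengths K→-14/5, W→29/5; new cluster KW
  updated: d(C,KW)=12, d(KW,L)=12, d(KW,S)=21, d(KW,T)=33/2, d(KW,V)=35/2
step 2: merge (C,T) at d=1, Q=-245/2; branch lengths C→11/16, T→5/16; new cluster CT
  updated: d(CT,KW)=55/4, d(CT,L)=20, d(CT,S)=3/2, d(CT,V)=25
step 3: merge (CT,S) at d=3/2, Q=-441/4; branch lengths CT→41/24, S→-5/24; new cluster CST
  updated: d(CST,KW)=133/8, d(CST,L)=65/4, d(CST,V)=83/4
step 4: merge (CST,V) at d=83/4, Q=-555/8; branch lengths CST→303/32, V→361/32; new cluster CSTV
  updated: d(CSTV,KW)=107/16, d(CSTV,L)=29/4
step 5: merge (CSTV,KW) at d=107/16, Q=-415/16; branch lengths CSTV→31/32, KW→183/32; new cluster CKSTVW
  updated: d(CKSTVW,L)=201/32
step 6: merge (CKSTVW,L) at d=201/32; branch lengths CKSTVW→201/64, L→201/64; new cluster CKLSTVW
final tree: (((((C:11/16,T:5/16):41/24,S:-5/24):303/32,V:361/32):31/32,(K:-14/5,W:29/5):183/32):201/64,L:201/64)
total length: 1255/32

31/32,183/32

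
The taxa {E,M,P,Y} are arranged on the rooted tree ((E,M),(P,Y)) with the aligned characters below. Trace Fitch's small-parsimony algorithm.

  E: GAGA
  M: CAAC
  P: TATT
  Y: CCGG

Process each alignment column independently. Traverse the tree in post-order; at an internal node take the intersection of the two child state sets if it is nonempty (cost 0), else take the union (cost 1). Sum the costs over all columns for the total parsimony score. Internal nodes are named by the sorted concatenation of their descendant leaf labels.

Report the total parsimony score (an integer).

EM@0: {G} ∪ {C} = {C,G} (union, +1)
PY@0: {T} ∪ {C} = {C,T} (union, +1)
EMPY@0: {C,G} ∩ {C,T} = {C} (intersection, +0)
EM@1: {A} ∩ {A} = {A} (intersection, +0)
PY@1: {A} ∪ {C} = {A,C} (union, +1)
EMPY@1: {A} ∩ {A,C} = {A} (intersection, +0)
EM@2: {G} ∪ {A} = {A,G} (union, +1)
PY@2: {T} ∪ {G} = {G,T} (union, +1)
EMPY@2: {A,G} ∩ {G,T} = {G} (intersection, +0)
EM@3: {A} ∪ {C} = {A,C} (union, +1)
PY@3: {T} ∪ {G} = {G,T} (union, +1)
EMPY@3: {A,C} ∪ {G,T} = {A,C,G,T} (union, +1)
per-site changes: [2, 1, 2, 3]; total = 8

8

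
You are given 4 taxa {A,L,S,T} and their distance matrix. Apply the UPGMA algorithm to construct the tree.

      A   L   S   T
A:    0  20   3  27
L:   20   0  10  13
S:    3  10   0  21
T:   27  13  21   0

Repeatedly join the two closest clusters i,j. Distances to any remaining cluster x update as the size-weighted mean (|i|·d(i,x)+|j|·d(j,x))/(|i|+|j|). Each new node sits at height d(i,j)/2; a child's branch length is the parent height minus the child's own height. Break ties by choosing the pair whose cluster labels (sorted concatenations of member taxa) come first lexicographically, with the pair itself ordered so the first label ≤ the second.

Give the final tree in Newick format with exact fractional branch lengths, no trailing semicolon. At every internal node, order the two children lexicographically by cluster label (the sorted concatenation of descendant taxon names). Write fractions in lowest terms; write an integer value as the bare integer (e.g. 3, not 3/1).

((A:3/2,S:3/2):33/4,(L:13/2,T:13/2):13/4)

1. join A+S (d=3) ⇒ AS; edges |A|=3/2, |S|=3/2
  updated: d(AS,L)=15, d(AS,T)=24
2. join L+T (d=13) ⇒ LT; edges |L|=13/2, |T|=13/2
  updated: d(AS,LT)=39/2
3. join AS+LT (d=39/2) ⇒ ALST; edges |AS|=33/4, |LT|=13/4
final tree: ((A:3/2,S:3/2):33/4,(L:13/2,T:13/2):13/4)
total length: 55/2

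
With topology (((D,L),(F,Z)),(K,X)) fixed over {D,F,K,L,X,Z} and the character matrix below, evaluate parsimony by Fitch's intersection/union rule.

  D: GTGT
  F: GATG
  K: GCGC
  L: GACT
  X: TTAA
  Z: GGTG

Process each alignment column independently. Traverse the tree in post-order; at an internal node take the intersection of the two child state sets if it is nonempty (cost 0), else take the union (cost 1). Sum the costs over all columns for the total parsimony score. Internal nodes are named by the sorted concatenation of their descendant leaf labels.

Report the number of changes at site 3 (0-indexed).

[col 0] DL: children D:{G}, L:{G} ∩→ {G}; cost 0
[col 0] FZ: children F:{G}, Z:{G} ∩→ {G}; cost 0
[col 0] DFLZ: children DL:{G}, FZ:{G} ∩→ {G}; cost 0
[col 0] KX: children K:{G}, X:{T} ∪→ {G,T}; cost 1
[col 0] DFKLXZ: children DFLZ:{G}, KX:{G,T} ∩→ {G}; cost 0
[col 1] DL: children D:{T}, L:{A} ∪→ {A,T}; cost 1
[col 1] FZ: children F:{A}, Z:{G} ∪→ {A,G}; cost 1
[col 1] DFLZ: children DL:{A,T}, FZ:{A,G} ∩→ {A}; cost 0
[col 1] KX: children K:{C}, X:{T} ∪→ {C,T}; cost 1
[col 1] DFKLXZ: children DFLZ:{A}, KX:{C,T} ∪→ {A,C,T}; cost 1
[col 2] DL: children D:{G}, L:{C} ∪→ {C,G}; cost 1
[col 2] FZ: children F:{T}, Z:{T} ∩→ {T}; cost 0
[col 2] DFLZ: children DL:{C,G}, FZ:{T} ∪→ {C,G,T}; cost 1
[col 2] KX: children K:{G}, X:{A} ∪→ {A,G}; cost 1
[col 2] DFKLXZ: children DFLZ:{C,G,T}, KX:{A,G} ∩→ {G}; cost 0
[col 3] DL: children D:{T}, L:{T} ∩→ {T}; cost 0
[col 3] FZ: children F:{G}, Z:{G} ∩→ {G}; cost 0
[col 3] DFLZ: children DL:{T}, FZ:{G} ∪→ {G,T}; cost 1
[col 3] KX: children K:{C}, X:{A} ∪→ {A,C}; cost 1
[col 3] DFKLXZ: children DFLZ:{G,T}, KX:{A,C} ∪→ {A,C,G,T}; cost 1
per-site changes: [1, 4, 3, 3]; total = 11

3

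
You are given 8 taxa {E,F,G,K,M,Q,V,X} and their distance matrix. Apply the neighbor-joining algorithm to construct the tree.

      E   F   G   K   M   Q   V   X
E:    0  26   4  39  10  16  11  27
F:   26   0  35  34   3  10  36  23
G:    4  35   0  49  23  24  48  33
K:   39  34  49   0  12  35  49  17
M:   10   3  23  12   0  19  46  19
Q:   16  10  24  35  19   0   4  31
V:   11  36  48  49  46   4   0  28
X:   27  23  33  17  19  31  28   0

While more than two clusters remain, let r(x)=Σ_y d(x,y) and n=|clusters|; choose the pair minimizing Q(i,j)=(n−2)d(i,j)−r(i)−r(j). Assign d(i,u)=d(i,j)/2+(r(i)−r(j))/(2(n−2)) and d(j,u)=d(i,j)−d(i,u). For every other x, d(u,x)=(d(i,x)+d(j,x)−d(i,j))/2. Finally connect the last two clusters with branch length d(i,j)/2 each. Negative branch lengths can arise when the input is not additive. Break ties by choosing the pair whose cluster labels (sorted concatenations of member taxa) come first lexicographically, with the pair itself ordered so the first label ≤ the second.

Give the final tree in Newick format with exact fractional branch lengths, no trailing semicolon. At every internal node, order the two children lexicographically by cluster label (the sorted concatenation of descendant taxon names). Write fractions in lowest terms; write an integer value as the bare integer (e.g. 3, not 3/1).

(((((E:-81/20,G:161/20):55/6,(Q:-59/12,V:107/12):139/12):61/8,(K:197/16,X:75/16):63/8):33/8,F:85/16):-37/32,M:-37/32)

iteration 1: select Q,V (d=4, Q=-337); attach at lengths (-59/12, 107/12); label the merged cluster QV
  updated: d(E,QV)=23/2, d(F,QV)=21, d(G,QV)=34, d(K,QV)=40, d(M,QV)=61/2, d(QV,X)=55/2
iteration 2: select E,G (d=4, Q=-551/2); attach at lengths (-81/20, 161/20); label the merged cluster EG
  updated: d(EG,F)=57/2, d(EG,K)=42, d(EG,M)=29/2, d(EG,QV)=83/4, d(EG,X)=28
iteration 3: select K,X (d=17, Q=-383/2); attach at lengths (197/16, 75/16); label the merged cluster KX
  updated: d(EG,KX)=53/2, d(F,KX)=20, d(KX,M)=7, d(KX,QV)=101/4
iteration 4: select EG,QV (d=83/4, Q=-251/2); attach at lengths (55/6, 139/12); label the merged cluster EGQV
  updated: d(EGQV,F)=115/8, d(EGQV,KX)=31/2, d(EGQV,M)=97/8
iteration 5: select EGQV,KX (d=31/2, Q=-107/2); attach at lengths (61/8, 63/8); label the merged cluster EGKQVX
  updated: d(EGKQVX,F)=151/16, d(EGKQVX,M)=29/16
iteration 6: select EGKQVX,F (d=151/16, Q=-57/4); attach at lengths (33/8, 85/16); label the merged cluster EFGKQVX
  updated: d(EFGKQVX,M)=-37/16
iteration 7: select EFGKQVX,M (d=-37/16); attach at lengths (-37/32, -37/32); label the merged cluster EFGKMQVX
final tree: (((((E:-81/20,G:161/20):55/6,(Q:-59/12,V:107/12):139/12):61/8,(K:197/16,X:75/16):63/8):33/8,F:85/16):-37/32,M:-37/32)
total length: 547/8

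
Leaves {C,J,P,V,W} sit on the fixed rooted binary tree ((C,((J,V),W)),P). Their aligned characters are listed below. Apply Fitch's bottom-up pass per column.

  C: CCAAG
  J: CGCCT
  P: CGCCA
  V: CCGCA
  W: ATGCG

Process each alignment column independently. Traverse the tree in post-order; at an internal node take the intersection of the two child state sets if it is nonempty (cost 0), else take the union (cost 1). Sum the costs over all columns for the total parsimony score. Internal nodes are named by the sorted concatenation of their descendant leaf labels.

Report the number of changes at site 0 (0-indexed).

1

[col 0] JV: children J:{C}, V:{C} ∩→ {C}; cost 0
[col 0] JVW: children JV:{C}, W:{A} ∪→ {A,C}; cost 1
[col 0] CJVW: children C:{C}, JVW:{A,C} ∩→ {C}; cost 0
[col 0] CJPVW: children CJVW:{C}, P:{C} ∩→ {C}; cost 0
[col 1] JV: children J:{G}, V:{C} ∪→ {C,G}; cost 1
[col 1] JVW: children JV:{C,G}, W:{T} ∪→ {C,G,T}; cost 1
[col 1] CJVW: children C:{C}, JVW:{C,G,T} ∩→ {C}; cost 0
[col 1] CJPVW: children CJVW:{C}, P:{G} ∪→ {C,G}; cost 1
[col 2] JV: children J:{C}, V:{G} ∪→ {C,G}; cost 1
[col 2] JVW: children JV:{C,G}, W:{G} ∩→ {G}; cost 0
[col 2] CJVW: children C:{A}, JVW:{G} ∪→ {A,G}; cost 1
[col 2] CJPVW: children CJVW:{A,G}, P:{C} ∪→ {A,C,G}; cost 1
[col 3] JV: children J:{C}, V:{C} ∩→ {C}; cost 0
[col 3] JVW: children JV:{C}, W:{C} ∩→ {C}; cost 0
[col 3] CJVW: children C:{A}, JVW:{C} ∪→ {A,C}; cost 1
[col 3] CJPVW: children CJVW:{A,C}, P:{C} ∩→ {C}; cost 0
[col 4] JV: children J:{T}, V:{A} ∪→ {A,T}; cost 1
[col 4] JVW: children JV:{A,T}, W:{G} ∪→ {A,G,T}; cost 1
[col 4] CJVW: children C:{G}, JVW:{A,G,T} ∩→ {G}; cost 0
[col 4] CJPVW: children CJVW:{G}, P:{A} ∪→ {A,G}; cost 1
per-site changes: [1, 3, 3, 1, 3]; total = 11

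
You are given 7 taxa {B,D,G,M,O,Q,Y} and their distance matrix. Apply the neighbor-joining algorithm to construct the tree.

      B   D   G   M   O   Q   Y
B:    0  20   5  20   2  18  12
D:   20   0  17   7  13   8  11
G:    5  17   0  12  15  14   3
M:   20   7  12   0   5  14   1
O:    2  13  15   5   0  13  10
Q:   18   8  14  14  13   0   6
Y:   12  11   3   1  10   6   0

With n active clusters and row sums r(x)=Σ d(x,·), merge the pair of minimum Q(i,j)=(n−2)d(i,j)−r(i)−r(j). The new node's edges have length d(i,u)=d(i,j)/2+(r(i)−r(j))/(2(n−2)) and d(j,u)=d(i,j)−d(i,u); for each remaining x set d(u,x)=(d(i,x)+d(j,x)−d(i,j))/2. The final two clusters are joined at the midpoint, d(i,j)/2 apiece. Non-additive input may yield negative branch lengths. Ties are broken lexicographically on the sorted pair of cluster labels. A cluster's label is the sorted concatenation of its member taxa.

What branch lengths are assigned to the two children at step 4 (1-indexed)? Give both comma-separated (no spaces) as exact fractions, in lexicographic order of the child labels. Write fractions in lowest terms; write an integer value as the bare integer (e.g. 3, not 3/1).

47/16,61/16

1. join B+O (d=2, Q=-125) ⇒ BO; edges |B|=29/10, |O|=-9/10
  updated: d(BO,D)=31/2, d(BO,G)=9, d(BO,M)=23/2, d(BO,Q)=29/2, d(BO,Y)=10
2. join D+Q (d=8, Q=-83) ⇒ DQ; edges |D|=17/4, |Q|=15/4
  updated: d(BO,DQ)=11, d(DQ,G)=23/2, d(DQ,M)=13/2, d(DQ,Y)=9/2
3. join BO+G (d=9, Q=-50) ⇒ BGO; edges |BO|=11/2, |G|=7/2
  updated: d(BGO,DQ)=27/4, d(BGO,M)=29/4, d(BGO,Y)=2
4. join BGO+DQ (d=27/4, Q=-81/4) ⇒ BDGOQ; edges |BGO|=47/16, |DQ|=61/16
  updated: d(BDGOQ,M)=7/2, d(BDGOQ,Y)=-1/8
5. join BDGOQ+M (d=7/2, Q=-35/8) ⇒ BDGMOQ; edges |BDGOQ|=19/16, |M|=37/16
  updated: d(BDGMOQ,Y)=-21/16
6. join BDGMOQ+Y (d=-21/16) ⇒ BDGMOQY; edges |BDGMOQ|=-21/32, |Y|=-21/32
final tree: (((((B:29/10,O:-9/10):11/2,G:7/2):47/16,(D:17/4,Q:15/4):61/16):19/16,M:37/16):-21/32,Y:-21/32)
total length: 447/16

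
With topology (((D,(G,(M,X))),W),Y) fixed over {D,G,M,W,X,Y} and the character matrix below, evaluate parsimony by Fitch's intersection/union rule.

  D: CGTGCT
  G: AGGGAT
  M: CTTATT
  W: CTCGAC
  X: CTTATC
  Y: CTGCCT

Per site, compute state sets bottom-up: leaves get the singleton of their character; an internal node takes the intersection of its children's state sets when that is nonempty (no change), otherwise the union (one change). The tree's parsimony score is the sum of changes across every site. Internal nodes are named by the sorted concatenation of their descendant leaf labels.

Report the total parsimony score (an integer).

13

site 0, node MX: M={C} ∩ X={C} → {C} (+0)
site 0, node GMX: G={A} ∪ MX={C} → {A,C} (+1)
site 0, node DGMX: D={C} ∩ GMX={A,C} → {C} (+0)
site 0, node DGMWX: DGMX={C} ∩ W={C} → {C} (+0)
site 0, node DGMWXY: DGMWX={C} ∩ Y={C} → {C} (+0)
site 1, node MX: M={T} ∩ X={T} → {T} (+0)
site 1, node GMX: G={G} ∪ MX={T} → {G,T} (+1)
site 1, node DGMX: D={G} ∩ GMX={G,T} → {G} (+0)
site 1, node DGMWX: DGMX={G} ∪ W={T} → {G,T} (+1)
site 1, node DGMWXY: DGMWX={G,T} ∩ Y={T} → {T} (+0)
site 2, node MX: M={T} ∩ X={T} → {T} (+0)
site 2, node GMX: G={G} ∪ MX={T} → {G,T} (+1)
site 2, node DGMX: D={T} ∩ GMX={G,T} → {T} (+0)
site 2, node DGMWX: DGMX={T} ∪ W={C} → {C,T} (+1)
site 2, node DGMWXY: DGMWX={C,T} ∪ Y={G} → {C,G,T} (+1)
site 3, node MX: M={A} ∩ X={A} → {A} (+0)
site 3, node GMX: G={G} ∪ MX={A} → {A,G} (+1)
site 3, node DGMX: D={G} ∩ GMX={A,G} → {G} (+0)
site 3, node DGMWX: DGMX={G} ∩ W={G} → {G} (+0)
site 3, node DGMWXY: DGMWX={G} ∪ Y={C} → {C,G} (+1)
site 4, node MX: M={T} ∩ X={T} → {T} (+0)
site 4, node GMX: G={A} ∪ MX={T} → {A,T} (+1)
site 4, node DGMX: D={C} ∪ GMX={A,T} → {A,C,T} (+1)
site 4, node DGMWX: DGMX={A,C,T} ∩ W={A} → {A} (+0)
site 4, node DGMWXY: DGMWX={A} ∪ Y={C} → {A,C} (+1)
site 5, node MX: M={T} ∪ X={C} → {C,T} (+1)
site 5, node GMX: G={T} ∩ MX={C,T} → {T} (+0)
site 5, node DGMX: D={T} ∩ GMX={T} → {T} (+0)
site 5, node DGMWX: DGMX={T} ∪ W={C} → {C,T} (+1)
site 5, node DGMWXY: DGMWX={C,T} ∩ Y={T} → {T} (+0)
per-site changes: [1, 2, 3, 2, 3, 2]; total = 13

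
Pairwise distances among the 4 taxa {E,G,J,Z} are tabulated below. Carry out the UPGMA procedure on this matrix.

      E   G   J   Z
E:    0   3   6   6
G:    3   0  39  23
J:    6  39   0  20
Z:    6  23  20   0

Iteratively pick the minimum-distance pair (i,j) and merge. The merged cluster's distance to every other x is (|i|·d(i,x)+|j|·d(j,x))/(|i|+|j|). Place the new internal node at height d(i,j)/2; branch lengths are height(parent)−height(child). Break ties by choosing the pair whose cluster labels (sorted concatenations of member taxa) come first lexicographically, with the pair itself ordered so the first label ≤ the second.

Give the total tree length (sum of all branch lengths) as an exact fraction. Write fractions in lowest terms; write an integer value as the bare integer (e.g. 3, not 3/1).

365/12

1. join E+G (d=3) ⇒ EG; edges |E|=3/2, |G|=3/2
  updated: d(EG,J)=45/2, d(EG,Z)=29/2
2. join EG+Z (d=29/2) ⇒ EGZ; edges |EG|=23/4, |Z|=29/4
  updated: d(EGZ,J)=65/3
3. join EGZ+J (d=65/3) ⇒ EGJZ; edges |EGZ|=43/12, |J|=65/6
final tree: (((E:3/2,G:3/2):23/4,Z:29/4):43/12,J:65/6)
total length: 365/12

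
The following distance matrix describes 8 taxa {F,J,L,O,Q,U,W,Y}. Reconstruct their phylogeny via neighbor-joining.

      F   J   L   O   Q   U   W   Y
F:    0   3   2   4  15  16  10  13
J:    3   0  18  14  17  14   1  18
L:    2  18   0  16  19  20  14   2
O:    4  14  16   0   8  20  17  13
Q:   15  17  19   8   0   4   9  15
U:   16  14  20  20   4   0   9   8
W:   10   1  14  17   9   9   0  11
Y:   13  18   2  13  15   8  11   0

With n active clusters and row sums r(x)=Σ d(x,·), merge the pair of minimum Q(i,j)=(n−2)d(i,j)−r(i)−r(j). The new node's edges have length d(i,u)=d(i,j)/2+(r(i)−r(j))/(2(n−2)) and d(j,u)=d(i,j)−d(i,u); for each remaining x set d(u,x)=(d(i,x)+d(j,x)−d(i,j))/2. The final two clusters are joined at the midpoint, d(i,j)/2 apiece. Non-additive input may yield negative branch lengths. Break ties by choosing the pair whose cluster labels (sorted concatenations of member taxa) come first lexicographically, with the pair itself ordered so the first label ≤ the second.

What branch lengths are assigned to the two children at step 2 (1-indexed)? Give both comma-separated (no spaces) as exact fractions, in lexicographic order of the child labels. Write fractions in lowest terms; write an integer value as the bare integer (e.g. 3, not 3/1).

step 1: merge (L,Y) at d=2, Q=-159; branch lengths L→23/12, Y→1/12; new cluster LY
  updated: d(F,LY)=13/2, d(J,LY)=17, d(LY,O)=27/2, d(LY,Q)=16, d(LY,U)=13, d(LY,W)=23/2
step 2: merge (Q,U) at d=4, Q=-125; branch lengths Q→13/10, U→27/10; new cluster QU
  updated: d(F,QU)=27/2, d(J,QU)=27/2, d(LY,QU)=25/2, d(O,QU)=12, d(QU,W)=7
step 3: merge (J,W) at d=1, Q=-91; branch lengths J→3/4, W→1/4; new cluster JW
  updated: d(F,JW)=6, d(JW,LY)=55/4, d(JW,O)=15, d(JW,QU)=39/4
step 4: merge (JW,QU) at d=39/4, Q=-63; branch lengths JW→13/3, QU→65/12; new cluster JQUW
  updated: d(F,JQUW)=39/8, d(JQUW,LY)=33/4, d(JQUW,O)=69/8
step 5: merge (F,O) at d=4, Q=-67/2; branch lengths F→-11/16, O→75/16; new cluster FO
  updated: d(FO,JQUW)=19/4, d(FO,LY)=8
step 6: merge (FO,JQUW) at d=19/4, Q=-21; branch lengths FO→9/4, JQUW→5/2; new cluster FJOQUW
  updated: d(FJOQUW,LY)=23/4
step 7: merge (FJOQUW,LY) at d=23/4; branch lengths FJOQUW→23/8, LY→23/8; new cluster FJLOQUWY
final tree: (((F:-11/16,O:75/16):9/4,((J:3/4,W:1/4):13/3,(Q:13/10,U:27/10):65/12):5/2):23/8,(L:23/12,Y:1/12):23/8)
total length: 125/4

13/10,27/10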